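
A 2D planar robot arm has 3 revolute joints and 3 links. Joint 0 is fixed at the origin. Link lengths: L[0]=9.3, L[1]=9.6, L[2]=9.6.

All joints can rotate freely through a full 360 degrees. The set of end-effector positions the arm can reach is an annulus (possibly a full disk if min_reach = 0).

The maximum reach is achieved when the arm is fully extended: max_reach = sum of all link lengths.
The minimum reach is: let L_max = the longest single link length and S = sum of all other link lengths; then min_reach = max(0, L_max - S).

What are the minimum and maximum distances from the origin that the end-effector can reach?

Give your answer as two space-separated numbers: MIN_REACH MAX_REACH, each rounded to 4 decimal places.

Answer: 0.0000 28.5000

Derivation:
Link lengths: [9.3, 9.6, 9.6]
max_reach = 9.3 + 9.6 + 9.6 = 28.5
L_max = max([9.3, 9.6, 9.6]) = 9.6
S (sum of others) = 28.5 - 9.6 = 18.9
min_reach = max(0, 9.6 - 18.9) = max(0, -9.3) = 0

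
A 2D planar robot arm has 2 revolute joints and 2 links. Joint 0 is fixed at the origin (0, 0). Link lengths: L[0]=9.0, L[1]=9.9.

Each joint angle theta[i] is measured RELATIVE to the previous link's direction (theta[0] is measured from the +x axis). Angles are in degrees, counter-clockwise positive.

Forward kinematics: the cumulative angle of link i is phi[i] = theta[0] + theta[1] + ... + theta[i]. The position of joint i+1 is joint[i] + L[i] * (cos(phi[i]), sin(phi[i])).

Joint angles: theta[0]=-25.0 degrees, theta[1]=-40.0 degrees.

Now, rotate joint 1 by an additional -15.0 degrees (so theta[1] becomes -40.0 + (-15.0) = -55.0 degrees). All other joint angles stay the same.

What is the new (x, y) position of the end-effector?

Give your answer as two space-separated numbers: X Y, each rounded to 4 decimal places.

Answer: 9.8759 -13.5532

Derivation:
joint[0] = (0.0000, 0.0000)  (base)
link 0: phi[0] = -25 = -25 deg
  cos(-25 deg) = 0.9063, sin(-25 deg) = -0.4226
  joint[1] = (0.0000, 0.0000) + 9 * (0.9063, -0.4226) = (0.0000 + 8.1568, 0.0000 + -3.8036) = (8.1568, -3.8036)
link 1: phi[1] = -25 + -55 = -80 deg
  cos(-80 deg) = 0.1736, sin(-80 deg) = -0.9848
  joint[2] = (8.1568, -3.8036) + 9.9 * (0.1736, -0.9848) = (8.1568 + 1.7191, -3.8036 + -9.7496) = (9.8759, -13.5532)
End effector: (9.8759, -13.5532)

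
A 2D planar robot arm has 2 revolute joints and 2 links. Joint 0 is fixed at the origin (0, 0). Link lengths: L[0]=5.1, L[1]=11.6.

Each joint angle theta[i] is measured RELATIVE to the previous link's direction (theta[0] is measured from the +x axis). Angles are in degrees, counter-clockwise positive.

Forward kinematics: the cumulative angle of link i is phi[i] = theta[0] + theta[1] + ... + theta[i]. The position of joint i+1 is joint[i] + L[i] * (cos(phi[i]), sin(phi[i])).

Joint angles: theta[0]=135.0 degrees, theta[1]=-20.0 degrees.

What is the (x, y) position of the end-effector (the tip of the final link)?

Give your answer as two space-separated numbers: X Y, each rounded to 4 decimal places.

Answer: -8.5086 14.1194

Derivation:
joint[0] = (0.0000, 0.0000)  (base)
link 0: phi[0] = 135 = 135 deg
  cos(135 deg) = -0.7071, sin(135 deg) = 0.7071
  joint[1] = (0.0000, 0.0000) + 5.1 * (-0.7071, 0.7071) = (0.0000 + -3.6062, 0.0000 + 3.6062) = (-3.6062, 3.6062)
link 1: phi[1] = 135 + -20 = 115 deg
  cos(115 deg) = -0.4226, sin(115 deg) = 0.9063
  joint[2] = (-3.6062, 3.6062) + 11.6 * (-0.4226, 0.9063) = (-3.6062 + -4.9024, 3.6062 + 10.5132) = (-8.5086, 14.1194)
End effector: (-8.5086, 14.1194)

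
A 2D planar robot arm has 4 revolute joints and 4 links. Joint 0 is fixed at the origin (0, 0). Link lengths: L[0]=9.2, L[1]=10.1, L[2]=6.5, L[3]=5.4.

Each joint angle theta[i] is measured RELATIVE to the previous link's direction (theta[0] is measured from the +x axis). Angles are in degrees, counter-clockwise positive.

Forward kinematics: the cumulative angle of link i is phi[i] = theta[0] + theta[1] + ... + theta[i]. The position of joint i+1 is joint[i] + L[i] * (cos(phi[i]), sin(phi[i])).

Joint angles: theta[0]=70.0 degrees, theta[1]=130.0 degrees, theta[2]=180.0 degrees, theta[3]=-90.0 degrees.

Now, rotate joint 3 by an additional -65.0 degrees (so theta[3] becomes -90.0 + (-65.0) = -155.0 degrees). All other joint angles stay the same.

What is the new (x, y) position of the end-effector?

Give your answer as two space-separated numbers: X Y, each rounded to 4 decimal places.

Answer: -4.0547 3.5955

Derivation:
joint[0] = (0.0000, 0.0000)  (base)
link 0: phi[0] = 70 = 70 deg
  cos(70 deg) = 0.3420, sin(70 deg) = 0.9397
  joint[1] = (0.0000, 0.0000) + 9.2 * (0.3420, 0.9397) = (0.0000 + 3.1466, 0.0000 + 8.6452) = (3.1466, 8.6452)
link 1: phi[1] = 70 + 130 = 200 deg
  cos(200 deg) = -0.9397, sin(200 deg) = -0.3420
  joint[2] = (3.1466, 8.6452) + 10.1 * (-0.9397, -0.3420) = (3.1466 + -9.4909, 8.6452 + -3.4544) = (-6.3443, 5.1908)
link 2: phi[2] = 70 + 130 + 180 = 380 deg
  cos(380 deg) = 0.9397, sin(380 deg) = 0.3420
  joint[3] = (-6.3443, 5.1908) + 6.5 * (0.9397, 0.3420) = (-6.3443 + 6.1080, 5.1908 + 2.2231) = (-0.2363, 7.4139)
link 3: phi[3] = 70 + 130 + 180 + -155 = 225 deg
  cos(225 deg) = -0.7071, sin(225 deg) = -0.7071
  joint[4] = (-0.2363, 7.4139) + 5.4 * (-0.7071, -0.7071) = (-0.2363 + -3.8184, 7.4139 + -3.8184) = (-4.0547, 3.5955)
End effector: (-4.0547, 3.5955)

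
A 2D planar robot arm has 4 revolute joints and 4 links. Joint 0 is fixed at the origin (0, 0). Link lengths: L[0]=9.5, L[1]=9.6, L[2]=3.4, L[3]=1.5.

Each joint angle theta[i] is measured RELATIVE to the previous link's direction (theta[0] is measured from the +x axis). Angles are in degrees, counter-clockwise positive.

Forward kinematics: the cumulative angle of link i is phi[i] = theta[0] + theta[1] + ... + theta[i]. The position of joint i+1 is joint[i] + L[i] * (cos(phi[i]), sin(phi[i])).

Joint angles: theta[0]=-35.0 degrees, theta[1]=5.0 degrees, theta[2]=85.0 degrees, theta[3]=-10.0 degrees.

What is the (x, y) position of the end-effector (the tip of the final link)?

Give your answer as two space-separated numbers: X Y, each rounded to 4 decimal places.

Answer: 19.1066 -6.4032

Derivation:
joint[0] = (0.0000, 0.0000)  (base)
link 0: phi[0] = -35 = -35 deg
  cos(-35 deg) = 0.8192, sin(-35 deg) = -0.5736
  joint[1] = (0.0000, 0.0000) + 9.5 * (0.8192, -0.5736) = (0.0000 + 7.7819, 0.0000 + -5.4490) = (7.7819, -5.4490)
link 1: phi[1] = -35 + 5 = -30 deg
  cos(-30 deg) = 0.8660, sin(-30 deg) = -0.5000
  joint[2] = (7.7819, -5.4490) + 9.6 * (0.8660, -0.5000) = (7.7819 + 8.3138, -5.4490 + -4.8000) = (16.0958, -10.2490)
link 2: phi[2] = -35 + 5 + 85 = 55 deg
  cos(55 deg) = 0.5736, sin(55 deg) = 0.8192
  joint[3] = (16.0958, -10.2490) + 3.4 * (0.5736, 0.8192) = (16.0958 + 1.9502, -10.2490 + 2.7851) = (18.0459, -7.4639)
link 3: phi[3] = -35 + 5 + 85 + -10 = 45 deg
  cos(45 deg) = 0.7071, sin(45 deg) = 0.7071
  joint[4] = (18.0459, -7.4639) + 1.5 * (0.7071, 0.7071) = (18.0459 + 1.0607, -7.4639 + 1.0607) = (19.1066, -6.4032)
End effector: (19.1066, -6.4032)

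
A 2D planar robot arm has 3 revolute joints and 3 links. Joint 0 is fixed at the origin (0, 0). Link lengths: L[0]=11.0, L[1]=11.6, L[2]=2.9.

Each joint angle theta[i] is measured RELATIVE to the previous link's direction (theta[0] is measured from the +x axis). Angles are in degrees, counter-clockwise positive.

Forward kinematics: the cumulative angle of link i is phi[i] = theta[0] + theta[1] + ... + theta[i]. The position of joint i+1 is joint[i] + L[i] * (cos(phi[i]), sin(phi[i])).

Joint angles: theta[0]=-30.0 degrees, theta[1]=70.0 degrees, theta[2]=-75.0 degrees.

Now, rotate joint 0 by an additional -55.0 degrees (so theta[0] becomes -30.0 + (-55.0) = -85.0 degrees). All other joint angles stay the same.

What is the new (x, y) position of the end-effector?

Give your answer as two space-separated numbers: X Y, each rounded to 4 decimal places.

Answer: 12.1635 -16.8604

Derivation:
joint[0] = (0.0000, 0.0000)  (base)
link 0: phi[0] = -85 = -85 deg
  cos(-85 deg) = 0.0872, sin(-85 deg) = -0.9962
  joint[1] = (0.0000, 0.0000) + 11 * (0.0872, -0.9962) = (0.0000 + 0.9587, 0.0000 + -10.9581) = (0.9587, -10.9581)
link 1: phi[1] = -85 + 70 = -15 deg
  cos(-15 deg) = 0.9659, sin(-15 deg) = -0.2588
  joint[2] = (0.9587, -10.9581) + 11.6 * (0.9659, -0.2588) = (0.9587 + 11.2047, -10.9581 + -3.0023) = (12.1635, -13.9604)
link 2: phi[2] = -85 + 70 + -75 = -90 deg
  cos(-90 deg) = 0.0000, sin(-90 deg) = -1.0000
  joint[3] = (12.1635, -13.9604) + 2.9 * (0.0000, -1.0000) = (12.1635 + 0.0000, -13.9604 + -2.9000) = (12.1635, -16.8604)
End effector: (12.1635, -16.8604)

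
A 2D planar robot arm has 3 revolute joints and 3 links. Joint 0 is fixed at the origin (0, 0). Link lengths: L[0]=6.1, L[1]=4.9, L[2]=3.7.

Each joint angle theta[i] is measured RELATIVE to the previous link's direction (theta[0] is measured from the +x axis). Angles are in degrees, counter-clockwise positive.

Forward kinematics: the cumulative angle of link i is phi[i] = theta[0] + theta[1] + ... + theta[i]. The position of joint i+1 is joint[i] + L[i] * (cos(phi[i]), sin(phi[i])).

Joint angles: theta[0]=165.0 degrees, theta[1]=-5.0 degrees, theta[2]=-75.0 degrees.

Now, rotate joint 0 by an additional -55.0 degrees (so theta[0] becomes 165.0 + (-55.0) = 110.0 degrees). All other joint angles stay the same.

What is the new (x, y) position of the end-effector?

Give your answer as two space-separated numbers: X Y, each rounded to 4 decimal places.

Answer: -0.1502 12.3152

Derivation:
joint[0] = (0.0000, 0.0000)  (base)
link 0: phi[0] = 110 = 110 deg
  cos(110 deg) = -0.3420, sin(110 deg) = 0.9397
  joint[1] = (0.0000, 0.0000) + 6.1 * (-0.3420, 0.9397) = (0.0000 + -2.0863, 0.0000 + 5.7321) = (-2.0863, 5.7321)
link 1: phi[1] = 110 + -5 = 105 deg
  cos(105 deg) = -0.2588, sin(105 deg) = 0.9659
  joint[2] = (-2.0863, 5.7321) + 4.9 * (-0.2588, 0.9659) = (-2.0863 + -1.2682, 5.7321 + 4.7330) = (-3.3545, 10.4652)
link 2: phi[2] = 110 + -5 + -75 = 30 deg
  cos(30 deg) = 0.8660, sin(30 deg) = 0.5000
  joint[3] = (-3.3545, 10.4652) + 3.7 * (0.8660, 0.5000) = (-3.3545 + 3.2043, 10.4652 + 1.8500) = (-0.1502, 12.3152)
End effector: (-0.1502, 12.3152)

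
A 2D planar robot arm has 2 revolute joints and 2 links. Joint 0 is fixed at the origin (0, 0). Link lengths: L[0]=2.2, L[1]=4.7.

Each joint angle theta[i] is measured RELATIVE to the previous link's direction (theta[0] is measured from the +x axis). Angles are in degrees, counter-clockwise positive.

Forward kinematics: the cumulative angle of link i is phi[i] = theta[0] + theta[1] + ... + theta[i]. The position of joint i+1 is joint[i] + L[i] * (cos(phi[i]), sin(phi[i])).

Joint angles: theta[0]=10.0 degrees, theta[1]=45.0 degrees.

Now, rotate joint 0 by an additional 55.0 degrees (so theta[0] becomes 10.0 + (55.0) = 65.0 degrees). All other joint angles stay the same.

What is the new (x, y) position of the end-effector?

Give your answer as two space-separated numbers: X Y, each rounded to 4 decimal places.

joint[0] = (0.0000, 0.0000)  (base)
link 0: phi[0] = 65 = 65 deg
  cos(65 deg) = 0.4226, sin(65 deg) = 0.9063
  joint[1] = (0.0000, 0.0000) + 2.2 * (0.4226, 0.9063) = (0.0000 + 0.9298, 0.0000 + 1.9939) = (0.9298, 1.9939)
link 1: phi[1] = 65 + 45 = 110 deg
  cos(110 deg) = -0.3420, sin(110 deg) = 0.9397
  joint[2] = (0.9298, 1.9939) + 4.7 * (-0.3420, 0.9397) = (0.9298 + -1.6075, 1.9939 + 4.4166) = (-0.6777, 6.4104)
End effector: (-0.6777, 6.4104)

Answer: -0.6777 6.4104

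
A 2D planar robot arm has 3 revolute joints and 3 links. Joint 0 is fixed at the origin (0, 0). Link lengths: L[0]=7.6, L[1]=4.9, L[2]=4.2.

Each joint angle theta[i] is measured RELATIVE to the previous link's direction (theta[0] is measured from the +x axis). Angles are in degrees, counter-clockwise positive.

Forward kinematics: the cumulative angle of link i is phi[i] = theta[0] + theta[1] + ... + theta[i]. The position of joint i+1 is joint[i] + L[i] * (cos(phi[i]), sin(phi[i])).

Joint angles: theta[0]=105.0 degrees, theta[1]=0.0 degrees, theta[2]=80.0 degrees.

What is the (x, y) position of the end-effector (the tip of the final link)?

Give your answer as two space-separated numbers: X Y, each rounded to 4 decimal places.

Answer: -7.4193 11.7080

Derivation:
joint[0] = (0.0000, 0.0000)  (base)
link 0: phi[0] = 105 = 105 deg
  cos(105 deg) = -0.2588, sin(105 deg) = 0.9659
  joint[1] = (0.0000, 0.0000) + 7.6 * (-0.2588, 0.9659) = (0.0000 + -1.9670, 0.0000 + 7.3410) = (-1.9670, 7.3410)
link 1: phi[1] = 105 + 0 = 105 deg
  cos(105 deg) = -0.2588, sin(105 deg) = 0.9659
  joint[2] = (-1.9670, 7.3410) + 4.9 * (-0.2588, 0.9659) = (-1.9670 + -1.2682, 7.3410 + 4.7330) = (-3.2352, 12.0741)
link 2: phi[2] = 105 + 0 + 80 = 185 deg
  cos(185 deg) = -0.9962, sin(185 deg) = -0.0872
  joint[3] = (-3.2352, 12.0741) + 4.2 * (-0.9962, -0.0872) = (-3.2352 + -4.1840, 12.0741 + -0.3661) = (-7.4193, 11.7080)
End effector: (-7.4193, 11.7080)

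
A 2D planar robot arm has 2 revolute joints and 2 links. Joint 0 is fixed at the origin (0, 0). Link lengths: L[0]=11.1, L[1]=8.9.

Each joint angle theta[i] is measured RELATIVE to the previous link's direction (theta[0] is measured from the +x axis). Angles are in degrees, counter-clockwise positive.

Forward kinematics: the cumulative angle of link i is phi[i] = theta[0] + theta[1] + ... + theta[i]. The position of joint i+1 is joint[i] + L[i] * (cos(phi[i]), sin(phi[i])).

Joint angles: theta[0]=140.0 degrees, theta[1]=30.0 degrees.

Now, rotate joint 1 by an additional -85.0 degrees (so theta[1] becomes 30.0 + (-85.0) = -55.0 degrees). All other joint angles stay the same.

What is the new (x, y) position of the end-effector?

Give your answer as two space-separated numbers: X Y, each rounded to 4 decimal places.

Answer: -7.7274 16.0011

Derivation:
joint[0] = (0.0000, 0.0000)  (base)
link 0: phi[0] = 140 = 140 deg
  cos(140 deg) = -0.7660, sin(140 deg) = 0.6428
  joint[1] = (0.0000, 0.0000) + 11.1 * (-0.7660, 0.6428) = (0.0000 + -8.5031, 0.0000 + 7.1349) = (-8.5031, 7.1349)
link 1: phi[1] = 140 + -55 = 85 deg
  cos(85 deg) = 0.0872, sin(85 deg) = 0.9962
  joint[2] = (-8.5031, 7.1349) + 8.9 * (0.0872, 0.9962) = (-8.5031 + 0.7757, 7.1349 + 8.8661) = (-7.7274, 16.0011)
End effector: (-7.7274, 16.0011)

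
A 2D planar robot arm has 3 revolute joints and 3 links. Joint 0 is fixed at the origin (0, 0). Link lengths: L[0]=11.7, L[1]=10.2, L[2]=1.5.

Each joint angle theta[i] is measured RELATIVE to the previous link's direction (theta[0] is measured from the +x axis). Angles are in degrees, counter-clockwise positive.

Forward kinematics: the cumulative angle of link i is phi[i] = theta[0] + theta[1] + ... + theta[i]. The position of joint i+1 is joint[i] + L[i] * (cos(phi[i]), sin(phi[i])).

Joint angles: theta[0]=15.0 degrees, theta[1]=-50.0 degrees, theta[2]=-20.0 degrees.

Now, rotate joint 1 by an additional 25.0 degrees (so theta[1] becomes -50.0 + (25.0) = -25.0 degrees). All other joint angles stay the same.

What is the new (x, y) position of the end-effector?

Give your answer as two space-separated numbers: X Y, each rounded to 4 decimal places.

joint[0] = (0.0000, 0.0000)  (base)
link 0: phi[0] = 15 = 15 deg
  cos(15 deg) = 0.9659, sin(15 deg) = 0.2588
  joint[1] = (0.0000, 0.0000) + 11.7 * (0.9659, 0.2588) = (0.0000 + 11.3013, 0.0000 + 3.0282) = (11.3013, 3.0282)
link 1: phi[1] = 15 + -25 = -10 deg
  cos(-10 deg) = 0.9848, sin(-10 deg) = -0.1736
  joint[2] = (11.3013, 3.0282) + 10.2 * (0.9848, -0.1736) = (11.3013 + 10.0450, 3.0282 + -1.7712) = (21.3464, 1.2570)
link 2: phi[2] = 15 + -25 + -20 = -30 deg
  cos(-30 deg) = 0.8660, sin(-30 deg) = -0.5000
  joint[3] = (21.3464, 1.2570) + 1.5 * (0.8660, -0.5000) = (21.3464 + 1.2990, 1.2570 + -0.7500) = (22.6454, 0.5070)
End effector: (22.6454, 0.5070)

Answer: 22.6454 0.5070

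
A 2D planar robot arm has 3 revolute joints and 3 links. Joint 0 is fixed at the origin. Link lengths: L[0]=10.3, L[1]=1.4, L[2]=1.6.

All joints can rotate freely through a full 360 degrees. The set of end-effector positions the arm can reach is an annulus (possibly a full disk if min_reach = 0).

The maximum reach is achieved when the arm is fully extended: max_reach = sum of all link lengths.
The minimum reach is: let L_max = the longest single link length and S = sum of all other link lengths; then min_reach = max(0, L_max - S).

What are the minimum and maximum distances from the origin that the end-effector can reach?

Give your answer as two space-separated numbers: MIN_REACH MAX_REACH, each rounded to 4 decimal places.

Answer: 7.3000 13.3000

Derivation:
Link lengths: [10.3, 1.4, 1.6]
max_reach = 10.3 + 1.4 + 1.6 = 13.3
L_max = max([10.3, 1.4, 1.6]) = 10.3
S (sum of others) = 13.3 - 10.3 = 3
min_reach = max(0, 10.3 - 3) = max(0, 7.3) = 7.3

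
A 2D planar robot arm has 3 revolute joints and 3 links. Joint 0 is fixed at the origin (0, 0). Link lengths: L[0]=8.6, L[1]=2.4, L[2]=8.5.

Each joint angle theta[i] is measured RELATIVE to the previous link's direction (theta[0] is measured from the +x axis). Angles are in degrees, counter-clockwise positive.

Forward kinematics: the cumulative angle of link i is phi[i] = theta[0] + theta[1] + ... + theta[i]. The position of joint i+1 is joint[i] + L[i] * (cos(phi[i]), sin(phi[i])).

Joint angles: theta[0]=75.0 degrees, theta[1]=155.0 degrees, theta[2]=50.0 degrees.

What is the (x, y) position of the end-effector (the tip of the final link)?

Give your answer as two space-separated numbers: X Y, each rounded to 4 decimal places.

joint[0] = (0.0000, 0.0000)  (base)
link 0: phi[0] = 75 = 75 deg
  cos(75 deg) = 0.2588, sin(75 deg) = 0.9659
  joint[1] = (0.0000, 0.0000) + 8.6 * (0.2588, 0.9659) = (0.0000 + 2.2258, 0.0000 + 8.3070) = (2.2258, 8.3070)
link 1: phi[1] = 75 + 155 = 230 deg
  cos(230 deg) = -0.6428, sin(230 deg) = -0.7660
  joint[2] = (2.2258, 8.3070) + 2.4 * (-0.6428, -0.7660) = (2.2258 + -1.5427, 8.3070 + -1.8385) = (0.6832, 6.4685)
link 2: phi[2] = 75 + 155 + 50 = 280 deg
  cos(280 deg) = 0.1736, sin(280 deg) = -0.9848
  joint[3] = (0.6832, 6.4685) + 8.5 * (0.1736, -0.9848) = (0.6832 + 1.4760, 6.4685 + -8.3709) = (2.1592, -1.9024)
End effector: (2.1592, -1.9024)

Answer: 2.1592 -1.9024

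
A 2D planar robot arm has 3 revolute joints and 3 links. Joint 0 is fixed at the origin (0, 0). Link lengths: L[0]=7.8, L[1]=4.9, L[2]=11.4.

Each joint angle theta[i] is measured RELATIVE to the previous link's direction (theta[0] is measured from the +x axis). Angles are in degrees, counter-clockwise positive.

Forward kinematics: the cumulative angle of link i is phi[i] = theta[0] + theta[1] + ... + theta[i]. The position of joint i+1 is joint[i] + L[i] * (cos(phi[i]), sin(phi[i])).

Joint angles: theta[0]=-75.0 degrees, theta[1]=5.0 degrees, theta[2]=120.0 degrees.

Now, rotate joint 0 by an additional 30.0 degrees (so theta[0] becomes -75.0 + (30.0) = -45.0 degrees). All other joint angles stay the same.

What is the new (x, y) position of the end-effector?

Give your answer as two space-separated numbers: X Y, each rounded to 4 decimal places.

joint[0] = (0.0000, 0.0000)  (base)
link 0: phi[0] = -45 = -45 deg
  cos(-45 deg) = 0.7071, sin(-45 deg) = -0.7071
  joint[1] = (0.0000, 0.0000) + 7.8 * (0.7071, -0.7071) = (0.0000 + 5.5154, 0.0000 + -5.5154) = (5.5154, -5.5154)
link 1: phi[1] = -45 + 5 = -40 deg
  cos(-40 deg) = 0.7660, sin(-40 deg) = -0.6428
  joint[2] = (5.5154, -5.5154) + 4.9 * (0.7660, -0.6428) = (5.5154 + 3.7536, -5.5154 + -3.1497) = (9.2691, -8.6651)
link 2: phi[2] = -45 + 5 + 120 = 80 deg
  cos(80 deg) = 0.1736, sin(80 deg) = 0.9848
  joint[3] = (9.2691, -8.6651) + 11.4 * (0.1736, 0.9848) = (9.2691 + 1.9796, -8.6651 + 11.2268) = (11.2486, 2.5617)
End effector: (11.2486, 2.5617)

Answer: 11.2486 2.5617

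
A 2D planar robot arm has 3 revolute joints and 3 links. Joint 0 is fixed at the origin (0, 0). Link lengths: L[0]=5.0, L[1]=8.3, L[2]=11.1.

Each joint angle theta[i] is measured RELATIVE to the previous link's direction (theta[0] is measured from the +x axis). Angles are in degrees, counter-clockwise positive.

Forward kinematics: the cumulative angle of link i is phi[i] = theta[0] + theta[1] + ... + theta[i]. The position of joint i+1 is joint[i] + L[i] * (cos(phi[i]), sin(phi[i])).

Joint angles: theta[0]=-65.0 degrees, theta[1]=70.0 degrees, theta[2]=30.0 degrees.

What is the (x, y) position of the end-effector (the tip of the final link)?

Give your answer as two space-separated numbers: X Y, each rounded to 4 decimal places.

Answer: 19.4741 2.5586

Derivation:
joint[0] = (0.0000, 0.0000)  (base)
link 0: phi[0] = -65 = -65 deg
  cos(-65 deg) = 0.4226, sin(-65 deg) = -0.9063
  joint[1] = (0.0000, 0.0000) + 5 * (0.4226, -0.9063) = (0.0000 + 2.1131, 0.0000 + -4.5315) = (2.1131, -4.5315)
link 1: phi[1] = -65 + 70 = 5 deg
  cos(5 deg) = 0.9962, sin(5 deg) = 0.0872
  joint[2] = (2.1131, -4.5315) + 8.3 * (0.9962, 0.0872) = (2.1131 + 8.2684, -4.5315 + 0.7234) = (10.3815, -3.8081)
link 2: phi[2] = -65 + 70 + 30 = 35 deg
  cos(35 deg) = 0.8192, sin(35 deg) = 0.5736
  joint[3] = (10.3815, -3.8081) + 11.1 * (0.8192, 0.5736) = (10.3815 + 9.0926, -3.8081 + 6.3667) = (19.4741, 2.5586)
End effector: (19.4741, 2.5586)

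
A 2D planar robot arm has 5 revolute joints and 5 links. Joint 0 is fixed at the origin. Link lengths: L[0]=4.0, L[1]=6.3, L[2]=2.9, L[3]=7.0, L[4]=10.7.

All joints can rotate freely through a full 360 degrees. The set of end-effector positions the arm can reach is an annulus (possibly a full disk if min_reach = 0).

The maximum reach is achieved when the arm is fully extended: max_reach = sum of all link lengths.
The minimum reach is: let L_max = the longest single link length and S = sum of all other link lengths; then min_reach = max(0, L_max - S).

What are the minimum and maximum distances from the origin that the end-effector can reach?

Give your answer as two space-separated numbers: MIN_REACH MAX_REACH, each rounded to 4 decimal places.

Link lengths: [4.0, 6.3, 2.9, 7.0, 10.7]
max_reach = 4 + 6.3 + 2.9 + 7 + 10.7 = 30.9
L_max = max([4.0, 6.3, 2.9, 7.0, 10.7]) = 10.7
S (sum of others) = 30.9 - 10.7 = 20.2
min_reach = max(0, 10.7 - 20.2) = max(0, -9.5) = 0

Answer: 0.0000 30.9000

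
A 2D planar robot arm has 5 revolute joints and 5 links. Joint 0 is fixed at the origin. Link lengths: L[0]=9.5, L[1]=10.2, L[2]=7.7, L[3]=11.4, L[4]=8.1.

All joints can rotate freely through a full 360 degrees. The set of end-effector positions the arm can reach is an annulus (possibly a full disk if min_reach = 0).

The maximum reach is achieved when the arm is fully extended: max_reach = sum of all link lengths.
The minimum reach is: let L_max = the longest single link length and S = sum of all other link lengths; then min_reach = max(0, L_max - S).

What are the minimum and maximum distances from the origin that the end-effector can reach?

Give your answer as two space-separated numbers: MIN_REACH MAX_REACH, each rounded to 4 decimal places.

Answer: 0.0000 46.9000

Derivation:
Link lengths: [9.5, 10.2, 7.7, 11.4, 8.1]
max_reach = 9.5 + 10.2 + 7.7 + 11.4 + 8.1 = 46.9
L_max = max([9.5, 10.2, 7.7, 11.4, 8.1]) = 11.4
S (sum of others) = 46.9 - 11.4 = 35.5
min_reach = max(0, 11.4 - 35.5) = max(0, -24.1) = 0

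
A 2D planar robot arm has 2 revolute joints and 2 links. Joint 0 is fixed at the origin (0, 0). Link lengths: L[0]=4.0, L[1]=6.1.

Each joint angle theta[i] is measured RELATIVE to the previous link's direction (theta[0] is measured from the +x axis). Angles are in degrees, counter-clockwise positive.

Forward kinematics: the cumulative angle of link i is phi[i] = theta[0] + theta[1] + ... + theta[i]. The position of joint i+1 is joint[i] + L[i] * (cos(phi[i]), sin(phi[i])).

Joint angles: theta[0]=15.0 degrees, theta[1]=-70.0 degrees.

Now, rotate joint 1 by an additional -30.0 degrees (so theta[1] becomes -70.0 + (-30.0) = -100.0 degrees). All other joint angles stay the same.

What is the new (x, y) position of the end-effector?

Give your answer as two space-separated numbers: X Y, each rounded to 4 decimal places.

joint[0] = (0.0000, 0.0000)  (base)
link 0: phi[0] = 15 = 15 deg
  cos(15 deg) = 0.9659, sin(15 deg) = 0.2588
  joint[1] = (0.0000, 0.0000) + 4 * (0.9659, 0.2588) = (0.0000 + 3.8637, 0.0000 + 1.0353) = (3.8637, 1.0353)
link 1: phi[1] = 15 + -100 = -85 deg
  cos(-85 deg) = 0.0872, sin(-85 deg) = -0.9962
  joint[2] = (3.8637, 1.0353) + 6.1 * (0.0872, -0.9962) = (3.8637 + 0.5317, 1.0353 + -6.0768) = (4.3954, -5.0415)
End effector: (4.3954, -5.0415)

Answer: 4.3954 -5.0415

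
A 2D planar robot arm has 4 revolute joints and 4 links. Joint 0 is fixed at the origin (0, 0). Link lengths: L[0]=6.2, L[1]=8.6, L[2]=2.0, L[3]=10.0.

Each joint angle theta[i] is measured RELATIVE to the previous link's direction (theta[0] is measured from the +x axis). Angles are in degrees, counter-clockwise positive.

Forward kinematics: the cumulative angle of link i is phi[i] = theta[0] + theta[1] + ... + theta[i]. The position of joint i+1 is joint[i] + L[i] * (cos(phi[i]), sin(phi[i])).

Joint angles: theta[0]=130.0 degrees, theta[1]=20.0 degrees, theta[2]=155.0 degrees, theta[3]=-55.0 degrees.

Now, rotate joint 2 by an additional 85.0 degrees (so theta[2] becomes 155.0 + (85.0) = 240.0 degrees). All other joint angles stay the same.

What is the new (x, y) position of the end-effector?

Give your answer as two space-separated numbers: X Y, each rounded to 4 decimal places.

Answer: -0.6380 5.8233

Derivation:
joint[0] = (0.0000, 0.0000)  (base)
link 0: phi[0] = 130 = 130 deg
  cos(130 deg) = -0.6428, sin(130 deg) = 0.7660
  joint[1] = (0.0000, 0.0000) + 6.2 * (-0.6428, 0.7660) = (0.0000 + -3.9853, 0.0000 + 4.7495) = (-3.9853, 4.7495)
link 1: phi[1] = 130 + 20 = 150 deg
  cos(150 deg) = -0.8660, sin(150 deg) = 0.5000
  joint[2] = (-3.9853, 4.7495) + 8.6 * (-0.8660, 0.5000) = (-3.9853 + -7.4478, 4.7495 + 4.3000) = (-11.4331, 9.0495)
link 2: phi[2] = 130 + 20 + 240 = 390 deg
  cos(390 deg) = 0.8660, sin(390 deg) = 0.5000
  joint[3] = (-11.4331, 9.0495) + 2 * (0.8660, 0.5000) = (-11.4331 + 1.7321, 9.0495 + 1.0000) = (-9.7011, 10.0495)
link 3: phi[3] = 130 + 20 + 240 + -55 = 335 deg
  cos(335 deg) = 0.9063, sin(335 deg) = -0.4226
  joint[4] = (-9.7011, 10.0495) + 10 * (0.9063, -0.4226) = (-9.7011 + 9.0631, 10.0495 + -4.2262) = (-0.6380, 5.8233)
End effector: (-0.6380, 5.8233)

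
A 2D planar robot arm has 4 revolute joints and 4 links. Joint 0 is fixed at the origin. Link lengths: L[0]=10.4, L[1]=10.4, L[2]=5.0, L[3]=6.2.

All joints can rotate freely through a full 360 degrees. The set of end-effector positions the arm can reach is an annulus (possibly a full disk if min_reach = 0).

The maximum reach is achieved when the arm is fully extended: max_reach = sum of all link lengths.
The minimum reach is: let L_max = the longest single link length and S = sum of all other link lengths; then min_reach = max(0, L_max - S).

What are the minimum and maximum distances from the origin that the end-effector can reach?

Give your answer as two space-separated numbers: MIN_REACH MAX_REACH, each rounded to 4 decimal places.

Link lengths: [10.4, 10.4, 5.0, 6.2]
max_reach = 10.4 + 10.4 + 5 + 6.2 = 32
L_max = max([10.4, 10.4, 5.0, 6.2]) = 10.4
S (sum of others) = 32 - 10.4 = 21.6
min_reach = max(0, 10.4 - 21.6) = max(0, -11.2) = 0

Answer: 0.0000 32.0000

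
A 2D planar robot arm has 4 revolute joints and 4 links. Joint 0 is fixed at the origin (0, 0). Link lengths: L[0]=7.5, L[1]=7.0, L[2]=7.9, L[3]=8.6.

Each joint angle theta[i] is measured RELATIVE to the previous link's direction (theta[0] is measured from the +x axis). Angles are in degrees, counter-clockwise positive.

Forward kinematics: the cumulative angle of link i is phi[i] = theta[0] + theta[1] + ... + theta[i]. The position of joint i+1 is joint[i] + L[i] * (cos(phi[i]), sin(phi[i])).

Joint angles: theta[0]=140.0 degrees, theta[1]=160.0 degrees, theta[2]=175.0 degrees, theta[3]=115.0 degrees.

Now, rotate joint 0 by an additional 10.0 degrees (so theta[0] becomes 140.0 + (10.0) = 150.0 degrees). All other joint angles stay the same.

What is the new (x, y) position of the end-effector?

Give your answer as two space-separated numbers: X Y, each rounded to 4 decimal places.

Answer: -10.8269 -2.5888

Derivation:
joint[0] = (0.0000, 0.0000)  (base)
link 0: phi[0] = 150 = 150 deg
  cos(150 deg) = -0.8660, sin(150 deg) = 0.5000
  joint[1] = (0.0000, 0.0000) + 7.5 * (-0.8660, 0.5000) = (0.0000 + -6.4952, 0.0000 + 3.7500) = (-6.4952, 3.7500)
link 1: phi[1] = 150 + 160 = 310 deg
  cos(310 deg) = 0.6428, sin(310 deg) = -0.7660
  joint[2] = (-6.4952, 3.7500) + 7 * (0.6428, -0.7660) = (-6.4952 + 4.4995, 3.7500 + -5.3623) = (-1.9957, -1.6123)
link 2: phi[2] = 150 + 160 + 175 = 485 deg
  cos(485 deg) = -0.5736, sin(485 deg) = 0.8192
  joint[3] = (-1.9957, -1.6123) + 7.9 * (-0.5736, 0.8192) = (-1.9957 + -4.5313, -1.6123 + 6.4713) = (-6.5269, 4.8590)
link 3: phi[3] = 150 + 160 + 175 + 115 = 600 deg
  cos(600 deg) = -0.5000, sin(600 deg) = -0.8660
  joint[4] = (-6.5269, 4.8590) + 8.6 * (-0.5000, -0.8660) = (-6.5269 + -4.3000, 4.8590 + -7.4478) = (-10.8269, -2.5888)
End effector: (-10.8269, -2.5888)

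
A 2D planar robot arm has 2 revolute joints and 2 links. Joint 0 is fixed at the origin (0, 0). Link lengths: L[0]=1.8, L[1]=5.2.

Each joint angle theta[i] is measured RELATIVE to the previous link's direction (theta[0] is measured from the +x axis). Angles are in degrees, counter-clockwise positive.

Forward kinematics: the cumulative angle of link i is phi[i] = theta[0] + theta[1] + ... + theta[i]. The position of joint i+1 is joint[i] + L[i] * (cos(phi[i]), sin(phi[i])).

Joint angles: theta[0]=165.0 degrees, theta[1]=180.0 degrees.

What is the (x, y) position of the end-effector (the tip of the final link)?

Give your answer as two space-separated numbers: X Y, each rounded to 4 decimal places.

Answer: 3.2841 -0.8800

Derivation:
joint[0] = (0.0000, 0.0000)  (base)
link 0: phi[0] = 165 = 165 deg
  cos(165 deg) = -0.9659, sin(165 deg) = 0.2588
  joint[1] = (0.0000, 0.0000) + 1.8 * (-0.9659, 0.2588) = (0.0000 + -1.7387, 0.0000 + 0.4659) = (-1.7387, 0.4659)
link 1: phi[1] = 165 + 180 = 345 deg
  cos(345 deg) = 0.9659, sin(345 deg) = -0.2588
  joint[2] = (-1.7387, 0.4659) + 5.2 * (0.9659, -0.2588) = (-1.7387 + 5.0228, 0.4659 + -1.3459) = (3.2841, -0.8800)
End effector: (3.2841, -0.8800)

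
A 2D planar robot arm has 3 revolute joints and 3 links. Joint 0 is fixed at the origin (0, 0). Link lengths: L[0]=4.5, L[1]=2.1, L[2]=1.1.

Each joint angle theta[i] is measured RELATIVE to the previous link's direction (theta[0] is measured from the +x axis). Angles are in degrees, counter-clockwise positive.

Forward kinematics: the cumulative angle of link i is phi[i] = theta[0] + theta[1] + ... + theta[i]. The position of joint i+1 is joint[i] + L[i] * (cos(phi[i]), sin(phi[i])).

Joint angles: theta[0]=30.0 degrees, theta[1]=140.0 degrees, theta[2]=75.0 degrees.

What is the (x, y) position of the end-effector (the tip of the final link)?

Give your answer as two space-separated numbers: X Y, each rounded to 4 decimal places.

joint[0] = (0.0000, 0.0000)  (base)
link 0: phi[0] = 30 = 30 deg
  cos(30 deg) = 0.8660, sin(30 deg) = 0.5000
  joint[1] = (0.0000, 0.0000) + 4.5 * (0.8660, 0.5000) = (0.0000 + 3.8971, 0.0000 + 2.2500) = (3.8971, 2.2500)
link 1: phi[1] = 30 + 140 = 170 deg
  cos(170 deg) = -0.9848, sin(170 deg) = 0.1736
  joint[2] = (3.8971, 2.2500) + 2.1 * (-0.9848, 0.1736) = (3.8971 + -2.0681, 2.2500 + 0.3647) = (1.8290, 2.6147)
link 2: phi[2] = 30 + 140 + 75 = 245 deg
  cos(245 deg) = -0.4226, sin(245 deg) = -0.9063
  joint[3] = (1.8290, 2.6147) + 1.1 * (-0.4226, -0.9063) = (1.8290 + -0.4649, 2.6147 + -0.9969) = (1.3641, 1.6177)
End effector: (1.3641, 1.6177)

Answer: 1.3641 1.6177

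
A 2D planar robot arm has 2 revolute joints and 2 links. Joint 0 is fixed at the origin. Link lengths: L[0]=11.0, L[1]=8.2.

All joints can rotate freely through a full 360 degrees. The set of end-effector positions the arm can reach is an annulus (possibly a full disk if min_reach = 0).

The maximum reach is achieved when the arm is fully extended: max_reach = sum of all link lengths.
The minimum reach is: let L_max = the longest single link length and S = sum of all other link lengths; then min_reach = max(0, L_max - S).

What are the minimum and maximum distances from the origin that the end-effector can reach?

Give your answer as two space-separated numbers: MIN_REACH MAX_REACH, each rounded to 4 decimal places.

Link lengths: [11.0, 8.2]
max_reach = 11 + 8.2 = 19.2
L_max = max([11.0, 8.2]) = 11
S (sum of others) = 19.2 - 11 = 8.2
min_reach = max(0, 11 - 8.2) = max(0, 2.8) = 2.8

Answer: 2.8000 19.2000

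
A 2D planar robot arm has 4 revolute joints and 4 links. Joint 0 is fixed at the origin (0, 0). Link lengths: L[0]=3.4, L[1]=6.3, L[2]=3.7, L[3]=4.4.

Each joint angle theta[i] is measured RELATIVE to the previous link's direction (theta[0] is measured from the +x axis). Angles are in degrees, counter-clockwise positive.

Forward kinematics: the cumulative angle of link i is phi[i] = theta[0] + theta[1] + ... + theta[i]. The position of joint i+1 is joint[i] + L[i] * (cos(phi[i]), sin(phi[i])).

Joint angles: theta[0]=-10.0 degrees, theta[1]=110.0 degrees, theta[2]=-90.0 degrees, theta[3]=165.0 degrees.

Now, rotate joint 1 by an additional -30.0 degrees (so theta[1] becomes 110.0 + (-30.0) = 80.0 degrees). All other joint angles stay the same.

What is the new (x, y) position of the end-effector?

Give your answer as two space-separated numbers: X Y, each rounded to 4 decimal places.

joint[0] = (0.0000, 0.0000)  (base)
link 0: phi[0] = -10 = -10 deg
  cos(-10 deg) = 0.9848, sin(-10 deg) = -0.1736
  joint[1] = (0.0000, 0.0000) + 3.4 * (0.9848, -0.1736) = (0.0000 + 3.3483, 0.0000 + -0.5904) = (3.3483, -0.5904)
link 1: phi[1] = -10 + 80 = 70 deg
  cos(70 deg) = 0.3420, sin(70 deg) = 0.9397
  joint[2] = (3.3483, -0.5904) + 6.3 * (0.3420, 0.9397) = (3.3483 + 2.1547, -0.5904 + 5.9201) = (5.5031, 5.3297)
link 2: phi[2] = -10 + 80 + -90 = -20 deg
  cos(-20 deg) = 0.9397, sin(-20 deg) = -0.3420
  joint[3] = (5.5031, 5.3297) + 3.7 * (0.9397, -0.3420) = (5.5031 + 3.4769, 5.3297 + -1.2655) = (8.9799, 4.0642)
link 3: phi[3] = -10 + 80 + -90 + 165 = 145 deg
  cos(145 deg) = -0.8192, sin(145 deg) = 0.5736
  joint[4] = (8.9799, 4.0642) + 4.4 * (-0.8192, 0.5736) = (8.9799 + -3.6043, 4.0642 + 2.5237) = (5.3757, 6.5879)
End effector: (5.3757, 6.5879)

Answer: 5.3757 6.5879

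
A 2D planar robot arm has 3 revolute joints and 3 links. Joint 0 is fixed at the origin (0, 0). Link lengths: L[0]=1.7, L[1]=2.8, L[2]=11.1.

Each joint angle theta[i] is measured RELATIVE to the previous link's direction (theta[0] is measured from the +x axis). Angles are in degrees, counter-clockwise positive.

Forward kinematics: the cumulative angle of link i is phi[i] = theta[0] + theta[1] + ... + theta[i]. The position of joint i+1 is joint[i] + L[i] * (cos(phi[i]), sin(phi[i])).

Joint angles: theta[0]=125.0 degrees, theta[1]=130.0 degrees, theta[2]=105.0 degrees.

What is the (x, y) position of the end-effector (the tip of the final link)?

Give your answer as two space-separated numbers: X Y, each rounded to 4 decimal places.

Answer: 9.4002 -1.3120

Derivation:
joint[0] = (0.0000, 0.0000)  (base)
link 0: phi[0] = 125 = 125 deg
  cos(125 deg) = -0.5736, sin(125 deg) = 0.8192
  joint[1] = (0.0000, 0.0000) + 1.7 * (-0.5736, 0.8192) = (0.0000 + -0.9751, 0.0000 + 1.3926) = (-0.9751, 1.3926)
link 1: phi[1] = 125 + 130 = 255 deg
  cos(255 deg) = -0.2588, sin(255 deg) = -0.9659
  joint[2] = (-0.9751, 1.3926) + 2.8 * (-0.2588, -0.9659) = (-0.9751 + -0.7247, 1.3926 + -2.7046) = (-1.6998, -1.3120)
link 2: phi[2] = 125 + 130 + 105 = 360 deg
  cos(360 deg) = 1.0000, sin(360 deg) = -0.0000
  joint[3] = (-1.6998, -1.3120) + 11.1 * (1.0000, -0.0000) = (-1.6998 + 11.1000, -1.3120 + -0.0000) = (9.4002, -1.3120)
End effector: (9.4002, -1.3120)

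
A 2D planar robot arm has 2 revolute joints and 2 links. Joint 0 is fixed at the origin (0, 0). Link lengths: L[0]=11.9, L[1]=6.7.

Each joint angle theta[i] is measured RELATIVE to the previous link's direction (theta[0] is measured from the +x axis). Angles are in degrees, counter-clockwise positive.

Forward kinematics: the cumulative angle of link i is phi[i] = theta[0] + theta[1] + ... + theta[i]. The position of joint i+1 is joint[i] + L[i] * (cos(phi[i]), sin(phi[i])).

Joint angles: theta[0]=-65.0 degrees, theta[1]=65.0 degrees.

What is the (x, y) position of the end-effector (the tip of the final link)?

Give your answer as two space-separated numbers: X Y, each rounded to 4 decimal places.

Answer: 11.7292 -10.7851

Derivation:
joint[0] = (0.0000, 0.0000)  (base)
link 0: phi[0] = -65 = -65 deg
  cos(-65 deg) = 0.4226, sin(-65 deg) = -0.9063
  joint[1] = (0.0000, 0.0000) + 11.9 * (0.4226, -0.9063) = (0.0000 + 5.0292, 0.0000 + -10.7851) = (5.0292, -10.7851)
link 1: phi[1] = -65 + 65 = 0 deg
  cos(0 deg) = 1.0000, sin(0 deg) = 0.0000
  joint[2] = (5.0292, -10.7851) + 6.7 * (1.0000, 0.0000) = (5.0292 + 6.7000, -10.7851 + 0.0000) = (11.7292, -10.7851)
End effector: (11.7292, -10.7851)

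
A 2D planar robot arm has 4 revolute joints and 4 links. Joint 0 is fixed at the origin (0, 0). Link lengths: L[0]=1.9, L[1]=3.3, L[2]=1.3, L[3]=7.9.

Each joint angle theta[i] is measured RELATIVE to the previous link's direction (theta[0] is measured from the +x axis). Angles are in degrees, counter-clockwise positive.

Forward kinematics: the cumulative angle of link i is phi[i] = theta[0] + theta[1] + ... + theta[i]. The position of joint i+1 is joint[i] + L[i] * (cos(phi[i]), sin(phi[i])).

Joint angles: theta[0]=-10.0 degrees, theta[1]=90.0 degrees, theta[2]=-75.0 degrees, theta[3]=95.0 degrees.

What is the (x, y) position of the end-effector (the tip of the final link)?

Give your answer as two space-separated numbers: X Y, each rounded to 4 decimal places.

Answer: 2.3674 10.8132

Derivation:
joint[0] = (0.0000, 0.0000)  (base)
link 0: phi[0] = -10 = -10 deg
  cos(-10 deg) = 0.9848, sin(-10 deg) = -0.1736
  joint[1] = (0.0000, 0.0000) + 1.9 * (0.9848, -0.1736) = (0.0000 + 1.8711, 0.0000 + -0.3299) = (1.8711, -0.3299)
link 1: phi[1] = -10 + 90 = 80 deg
  cos(80 deg) = 0.1736, sin(80 deg) = 0.9848
  joint[2] = (1.8711, -0.3299) + 3.3 * (0.1736, 0.9848) = (1.8711 + 0.5730, -0.3299 + 3.2499) = (2.4442, 2.9199)
link 2: phi[2] = -10 + 90 + -75 = 5 deg
  cos(5 deg) = 0.9962, sin(5 deg) = 0.0872
  joint[3] = (2.4442, 2.9199) + 1.3 * (0.9962, 0.0872) = (2.4442 + 1.2951, 2.9199 + 0.1133) = (3.7392, 3.0332)
link 3: phi[3] = -10 + 90 + -75 + 95 = 100 deg
  cos(100 deg) = -0.1736, sin(100 deg) = 0.9848
  joint[4] = (3.7392, 3.0332) + 7.9 * (-0.1736, 0.9848) = (3.7392 + -1.3718, 3.0332 + 7.7800) = (2.3674, 10.8132)
End effector: (2.3674, 10.8132)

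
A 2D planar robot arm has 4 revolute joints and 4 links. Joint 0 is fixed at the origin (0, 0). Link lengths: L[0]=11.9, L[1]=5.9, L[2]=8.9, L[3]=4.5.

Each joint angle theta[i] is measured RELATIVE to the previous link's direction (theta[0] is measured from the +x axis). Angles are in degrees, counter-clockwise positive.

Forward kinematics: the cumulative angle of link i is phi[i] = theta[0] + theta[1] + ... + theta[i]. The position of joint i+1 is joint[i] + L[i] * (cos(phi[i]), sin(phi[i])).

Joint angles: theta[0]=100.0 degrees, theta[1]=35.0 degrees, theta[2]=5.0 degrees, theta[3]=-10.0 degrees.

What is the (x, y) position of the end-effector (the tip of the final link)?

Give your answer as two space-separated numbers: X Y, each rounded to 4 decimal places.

Answer: -15.9487 25.0592

Derivation:
joint[0] = (0.0000, 0.0000)  (base)
link 0: phi[0] = 100 = 100 deg
  cos(100 deg) = -0.1736, sin(100 deg) = 0.9848
  joint[1] = (0.0000, 0.0000) + 11.9 * (-0.1736, 0.9848) = (0.0000 + -2.0664, 0.0000 + 11.7192) = (-2.0664, 11.7192)
link 1: phi[1] = 100 + 35 = 135 deg
  cos(135 deg) = -0.7071, sin(135 deg) = 0.7071
  joint[2] = (-2.0664, 11.7192) + 5.9 * (-0.7071, 0.7071) = (-2.0664 + -4.1719, 11.7192 + 4.1719) = (-6.2383, 15.8911)
link 2: phi[2] = 100 + 35 + 5 = 140 deg
  cos(140 deg) = -0.7660, sin(140 deg) = 0.6428
  joint[3] = (-6.2383, 15.8911) + 8.9 * (-0.7660, 0.6428) = (-6.2383 + -6.8178, 15.8911 + 5.7208) = (-13.0561, 21.6120)
link 3: phi[3] = 100 + 35 + 5 + -10 = 130 deg
  cos(130 deg) = -0.6428, sin(130 deg) = 0.7660
  joint[4] = (-13.0561, 21.6120) + 4.5 * (-0.6428, 0.7660) = (-13.0561 + -2.8925, 21.6120 + 3.4472) = (-15.9487, 25.0592)
End effector: (-15.9487, 25.0592)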